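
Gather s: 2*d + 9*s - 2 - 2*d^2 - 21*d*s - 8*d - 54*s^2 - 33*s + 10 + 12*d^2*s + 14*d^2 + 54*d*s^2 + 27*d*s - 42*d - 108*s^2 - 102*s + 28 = 12*d^2 - 48*d + s^2*(54*d - 162) + s*(12*d^2 + 6*d - 126) + 36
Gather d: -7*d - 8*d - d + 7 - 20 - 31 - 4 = -16*d - 48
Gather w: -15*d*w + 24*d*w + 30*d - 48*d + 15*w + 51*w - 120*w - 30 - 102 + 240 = -18*d + w*(9*d - 54) + 108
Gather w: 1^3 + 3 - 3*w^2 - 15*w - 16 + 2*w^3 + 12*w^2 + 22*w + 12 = 2*w^3 + 9*w^2 + 7*w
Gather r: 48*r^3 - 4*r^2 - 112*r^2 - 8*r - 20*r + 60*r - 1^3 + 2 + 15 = 48*r^3 - 116*r^2 + 32*r + 16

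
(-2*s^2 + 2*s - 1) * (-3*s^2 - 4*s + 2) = 6*s^4 + 2*s^3 - 9*s^2 + 8*s - 2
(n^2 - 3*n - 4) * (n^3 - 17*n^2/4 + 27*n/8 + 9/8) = n^5 - 29*n^4/4 + 97*n^3/8 + 8*n^2 - 135*n/8 - 9/2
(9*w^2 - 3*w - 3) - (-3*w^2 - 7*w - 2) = 12*w^2 + 4*w - 1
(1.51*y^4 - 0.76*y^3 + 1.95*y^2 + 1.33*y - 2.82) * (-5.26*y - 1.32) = -7.9426*y^5 + 2.0044*y^4 - 9.2538*y^3 - 9.5698*y^2 + 13.0776*y + 3.7224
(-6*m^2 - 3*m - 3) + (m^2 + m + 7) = -5*m^2 - 2*m + 4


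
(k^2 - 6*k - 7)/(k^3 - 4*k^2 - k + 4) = (k - 7)/(k^2 - 5*k + 4)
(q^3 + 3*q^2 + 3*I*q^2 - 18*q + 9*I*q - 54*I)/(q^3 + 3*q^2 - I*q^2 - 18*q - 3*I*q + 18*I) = (q + 3*I)/(q - I)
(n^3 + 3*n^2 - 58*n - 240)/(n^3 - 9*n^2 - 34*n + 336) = (n + 5)/(n - 7)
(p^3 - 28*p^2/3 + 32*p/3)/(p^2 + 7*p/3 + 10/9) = 3*p*(3*p^2 - 28*p + 32)/(9*p^2 + 21*p + 10)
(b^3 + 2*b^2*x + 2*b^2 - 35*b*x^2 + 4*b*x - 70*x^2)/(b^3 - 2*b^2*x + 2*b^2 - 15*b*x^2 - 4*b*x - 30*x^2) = (b + 7*x)/(b + 3*x)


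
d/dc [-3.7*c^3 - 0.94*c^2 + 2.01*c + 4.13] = -11.1*c^2 - 1.88*c + 2.01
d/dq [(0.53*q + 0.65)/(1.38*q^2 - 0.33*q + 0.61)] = (-0.7314*q^2 - 1.794*q + 0.5378)/(1.9044*q^4 - 0.9108*q^3 + 1.7925*q^2 - 0.4026*q + 0.3721)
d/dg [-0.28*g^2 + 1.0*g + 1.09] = 1.0 - 0.56*g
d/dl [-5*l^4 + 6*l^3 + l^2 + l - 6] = -20*l^3 + 18*l^2 + 2*l + 1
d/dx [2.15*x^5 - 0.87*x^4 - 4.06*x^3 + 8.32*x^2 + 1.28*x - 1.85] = 10.75*x^4 - 3.48*x^3 - 12.18*x^2 + 16.64*x + 1.28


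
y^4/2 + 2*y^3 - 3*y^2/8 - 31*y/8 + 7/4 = (y/2 + 1)*(y - 1)*(y - 1/2)*(y + 7/2)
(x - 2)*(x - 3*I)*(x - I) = x^3 - 2*x^2 - 4*I*x^2 - 3*x + 8*I*x + 6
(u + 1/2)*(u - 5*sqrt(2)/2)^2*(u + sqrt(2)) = u^4 - 4*sqrt(2)*u^3 + u^3/2 - 2*sqrt(2)*u^2 + 5*u^2/2 + 5*u/4 + 25*sqrt(2)*u/2 + 25*sqrt(2)/4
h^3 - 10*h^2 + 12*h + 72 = (h - 6)^2*(h + 2)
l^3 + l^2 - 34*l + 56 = (l - 4)*(l - 2)*(l + 7)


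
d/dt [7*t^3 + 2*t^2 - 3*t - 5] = 21*t^2 + 4*t - 3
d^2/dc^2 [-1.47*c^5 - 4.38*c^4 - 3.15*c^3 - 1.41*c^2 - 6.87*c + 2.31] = -29.4*c^3 - 52.56*c^2 - 18.9*c - 2.82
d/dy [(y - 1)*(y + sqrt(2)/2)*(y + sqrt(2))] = 3*y^2 - 2*y + 3*sqrt(2)*y - 3*sqrt(2)/2 + 1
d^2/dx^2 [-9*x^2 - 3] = -18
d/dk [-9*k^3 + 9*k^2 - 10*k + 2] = -27*k^2 + 18*k - 10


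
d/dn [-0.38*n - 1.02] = -0.380000000000000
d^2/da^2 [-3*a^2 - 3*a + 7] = -6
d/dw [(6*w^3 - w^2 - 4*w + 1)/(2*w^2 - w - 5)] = 3*(4*w^4 - 4*w^3 - 27*w^2 + 2*w + 7)/(4*w^4 - 4*w^3 - 19*w^2 + 10*w + 25)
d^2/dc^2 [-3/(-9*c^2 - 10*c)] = 6*(-9*c*(9*c + 10) + 4*(9*c + 5)^2)/(c^3*(9*c + 10)^3)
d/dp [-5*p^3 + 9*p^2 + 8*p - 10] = -15*p^2 + 18*p + 8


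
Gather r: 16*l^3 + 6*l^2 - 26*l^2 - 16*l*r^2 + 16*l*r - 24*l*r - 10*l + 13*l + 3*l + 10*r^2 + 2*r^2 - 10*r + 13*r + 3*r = 16*l^3 - 20*l^2 + 6*l + r^2*(12 - 16*l) + r*(6 - 8*l)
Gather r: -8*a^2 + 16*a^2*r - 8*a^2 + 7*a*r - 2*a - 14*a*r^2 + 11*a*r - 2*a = -16*a^2 - 14*a*r^2 - 4*a + r*(16*a^2 + 18*a)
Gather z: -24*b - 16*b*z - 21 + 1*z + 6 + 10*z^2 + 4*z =-24*b + 10*z^2 + z*(5 - 16*b) - 15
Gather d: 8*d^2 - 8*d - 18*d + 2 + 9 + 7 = 8*d^2 - 26*d + 18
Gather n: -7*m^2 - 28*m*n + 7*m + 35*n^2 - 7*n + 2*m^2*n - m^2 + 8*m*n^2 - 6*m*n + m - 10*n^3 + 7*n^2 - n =-8*m^2 + 8*m - 10*n^3 + n^2*(8*m + 42) + n*(2*m^2 - 34*m - 8)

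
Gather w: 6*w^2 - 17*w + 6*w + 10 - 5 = 6*w^2 - 11*w + 5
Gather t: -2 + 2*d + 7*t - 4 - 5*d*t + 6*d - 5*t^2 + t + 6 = 8*d - 5*t^2 + t*(8 - 5*d)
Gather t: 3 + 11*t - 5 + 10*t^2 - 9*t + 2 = 10*t^2 + 2*t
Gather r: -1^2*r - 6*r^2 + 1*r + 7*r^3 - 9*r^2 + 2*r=7*r^3 - 15*r^2 + 2*r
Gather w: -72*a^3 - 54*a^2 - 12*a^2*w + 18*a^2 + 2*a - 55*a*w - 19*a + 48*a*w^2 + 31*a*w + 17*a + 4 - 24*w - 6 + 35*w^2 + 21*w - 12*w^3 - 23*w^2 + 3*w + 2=-72*a^3 - 36*a^2 - 12*w^3 + w^2*(48*a + 12) + w*(-12*a^2 - 24*a)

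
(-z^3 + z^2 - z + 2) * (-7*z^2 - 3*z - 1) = 7*z^5 - 4*z^4 + 5*z^3 - 12*z^2 - 5*z - 2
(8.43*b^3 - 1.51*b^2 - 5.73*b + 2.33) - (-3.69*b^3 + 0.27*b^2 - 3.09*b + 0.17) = 12.12*b^3 - 1.78*b^2 - 2.64*b + 2.16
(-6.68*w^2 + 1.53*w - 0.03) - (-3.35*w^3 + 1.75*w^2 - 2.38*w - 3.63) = 3.35*w^3 - 8.43*w^2 + 3.91*w + 3.6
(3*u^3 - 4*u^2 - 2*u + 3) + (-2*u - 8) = 3*u^3 - 4*u^2 - 4*u - 5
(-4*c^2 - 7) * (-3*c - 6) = 12*c^3 + 24*c^2 + 21*c + 42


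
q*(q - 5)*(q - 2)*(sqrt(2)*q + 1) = sqrt(2)*q^4 - 7*sqrt(2)*q^3 + q^3 - 7*q^2 + 10*sqrt(2)*q^2 + 10*q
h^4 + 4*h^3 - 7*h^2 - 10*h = h*(h - 2)*(h + 1)*(h + 5)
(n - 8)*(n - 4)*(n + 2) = n^3 - 10*n^2 + 8*n + 64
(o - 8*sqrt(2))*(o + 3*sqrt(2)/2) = o^2 - 13*sqrt(2)*o/2 - 24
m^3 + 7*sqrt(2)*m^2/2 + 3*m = m*(m + sqrt(2)/2)*(m + 3*sqrt(2))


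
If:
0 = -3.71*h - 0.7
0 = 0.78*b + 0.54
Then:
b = -0.69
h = -0.19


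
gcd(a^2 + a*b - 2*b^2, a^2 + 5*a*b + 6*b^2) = a + 2*b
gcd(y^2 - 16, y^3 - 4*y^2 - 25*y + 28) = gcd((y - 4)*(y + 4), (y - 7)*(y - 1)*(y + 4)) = y + 4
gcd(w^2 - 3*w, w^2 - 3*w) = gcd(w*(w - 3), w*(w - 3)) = w^2 - 3*w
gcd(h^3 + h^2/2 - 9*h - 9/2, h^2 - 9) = h^2 - 9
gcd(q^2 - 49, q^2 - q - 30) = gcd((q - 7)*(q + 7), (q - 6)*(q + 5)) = 1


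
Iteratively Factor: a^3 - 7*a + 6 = (a - 1)*(a^2 + a - 6) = (a - 2)*(a - 1)*(a + 3)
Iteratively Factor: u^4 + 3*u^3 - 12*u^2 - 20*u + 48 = (u - 2)*(u^3 + 5*u^2 - 2*u - 24) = (u - 2)^2*(u^2 + 7*u + 12) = (u - 2)^2*(u + 4)*(u + 3)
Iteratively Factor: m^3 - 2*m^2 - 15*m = (m - 5)*(m^2 + 3*m) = (m - 5)*(m + 3)*(m)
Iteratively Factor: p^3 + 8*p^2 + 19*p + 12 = (p + 1)*(p^2 + 7*p + 12) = (p + 1)*(p + 3)*(p + 4)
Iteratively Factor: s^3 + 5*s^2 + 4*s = (s + 1)*(s^2 + 4*s) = s*(s + 1)*(s + 4)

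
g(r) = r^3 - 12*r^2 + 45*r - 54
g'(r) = 3*r^2 - 24*r + 45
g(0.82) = -24.62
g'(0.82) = 27.34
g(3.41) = -0.44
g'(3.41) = -1.96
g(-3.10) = -338.61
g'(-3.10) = 148.23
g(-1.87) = -186.65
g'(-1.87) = 100.37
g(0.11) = -49.19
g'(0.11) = 42.40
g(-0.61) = -86.14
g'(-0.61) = 60.76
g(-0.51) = -80.20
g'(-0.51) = 58.02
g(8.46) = 73.34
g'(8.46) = 56.67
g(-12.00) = -4050.00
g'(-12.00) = 765.00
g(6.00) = 0.00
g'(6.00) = 9.00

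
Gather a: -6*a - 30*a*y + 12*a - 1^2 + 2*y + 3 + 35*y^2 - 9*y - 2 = a*(6 - 30*y) + 35*y^2 - 7*y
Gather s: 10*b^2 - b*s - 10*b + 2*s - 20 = 10*b^2 - 10*b + s*(2 - b) - 20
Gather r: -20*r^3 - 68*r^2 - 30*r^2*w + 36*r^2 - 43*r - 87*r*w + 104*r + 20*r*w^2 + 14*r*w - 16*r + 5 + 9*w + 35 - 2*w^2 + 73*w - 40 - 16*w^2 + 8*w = -20*r^3 + r^2*(-30*w - 32) + r*(20*w^2 - 73*w + 45) - 18*w^2 + 90*w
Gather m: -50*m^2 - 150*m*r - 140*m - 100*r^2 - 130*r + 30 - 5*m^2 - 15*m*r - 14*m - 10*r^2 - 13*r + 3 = -55*m^2 + m*(-165*r - 154) - 110*r^2 - 143*r + 33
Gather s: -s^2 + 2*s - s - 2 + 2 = -s^2 + s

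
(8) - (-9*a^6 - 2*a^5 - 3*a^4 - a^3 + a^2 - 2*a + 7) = 9*a^6 + 2*a^5 + 3*a^4 + a^3 - a^2 + 2*a + 1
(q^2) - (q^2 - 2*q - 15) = 2*q + 15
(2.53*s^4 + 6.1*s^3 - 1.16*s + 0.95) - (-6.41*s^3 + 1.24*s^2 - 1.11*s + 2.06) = 2.53*s^4 + 12.51*s^3 - 1.24*s^2 - 0.0499999999999998*s - 1.11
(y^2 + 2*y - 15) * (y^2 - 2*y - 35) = y^4 - 54*y^2 - 40*y + 525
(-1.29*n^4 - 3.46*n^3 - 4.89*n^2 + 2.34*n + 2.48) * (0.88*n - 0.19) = -1.1352*n^5 - 2.7997*n^4 - 3.6458*n^3 + 2.9883*n^2 + 1.7378*n - 0.4712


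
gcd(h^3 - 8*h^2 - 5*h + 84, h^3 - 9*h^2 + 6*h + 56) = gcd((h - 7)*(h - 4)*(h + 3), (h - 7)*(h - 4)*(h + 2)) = h^2 - 11*h + 28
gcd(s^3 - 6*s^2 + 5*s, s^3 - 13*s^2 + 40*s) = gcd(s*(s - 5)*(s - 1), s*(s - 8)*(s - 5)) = s^2 - 5*s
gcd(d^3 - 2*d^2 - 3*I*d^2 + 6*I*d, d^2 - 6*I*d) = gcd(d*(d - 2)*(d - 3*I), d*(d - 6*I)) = d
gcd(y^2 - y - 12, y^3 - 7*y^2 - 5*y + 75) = y + 3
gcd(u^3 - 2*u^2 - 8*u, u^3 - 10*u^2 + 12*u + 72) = u + 2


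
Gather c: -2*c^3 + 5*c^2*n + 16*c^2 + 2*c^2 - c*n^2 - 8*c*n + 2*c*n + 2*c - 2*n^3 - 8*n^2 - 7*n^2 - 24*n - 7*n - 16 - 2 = -2*c^3 + c^2*(5*n + 18) + c*(-n^2 - 6*n + 2) - 2*n^3 - 15*n^2 - 31*n - 18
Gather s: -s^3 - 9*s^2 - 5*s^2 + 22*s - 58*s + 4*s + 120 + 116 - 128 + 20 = -s^3 - 14*s^2 - 32*s + 128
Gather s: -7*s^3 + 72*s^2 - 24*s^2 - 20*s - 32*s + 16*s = -7*s^3 + 48*s^2 - 36*s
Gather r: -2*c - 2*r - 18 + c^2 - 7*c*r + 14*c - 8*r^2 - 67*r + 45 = c^2 + 12*c - 8*r^2 + r*(-7*c - 69) + 27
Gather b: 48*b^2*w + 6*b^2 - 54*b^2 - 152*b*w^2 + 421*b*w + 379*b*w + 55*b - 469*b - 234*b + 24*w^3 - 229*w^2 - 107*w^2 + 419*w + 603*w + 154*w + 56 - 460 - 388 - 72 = b^2*(48*w - 48) + b*(-152*w^2 + 800*w - 648) + 24*w^3 - 336*w^2 + 1176*w - 864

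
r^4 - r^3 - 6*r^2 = r^2*(r - 3)*(r + 2)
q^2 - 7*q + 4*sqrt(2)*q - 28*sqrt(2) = (q - 7)*(q + 4*sqrt(2))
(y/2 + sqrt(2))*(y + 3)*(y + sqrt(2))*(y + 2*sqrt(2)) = y^4/2 + 3*y^3/2 + 5*sqrt(2)*y^3/2 + 8*y^2 + 15*sqrt(2)*y^2/2 + 4*sqrt(2)*y + 24*y + 12*sqrt(2)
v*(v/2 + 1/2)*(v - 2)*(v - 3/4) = v^4/2 - 7*v^3/8 - 5*v^2/8 + 3*v/4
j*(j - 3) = j^2 - 3*j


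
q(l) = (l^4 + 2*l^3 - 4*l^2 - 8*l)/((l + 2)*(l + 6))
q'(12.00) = 18.59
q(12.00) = 93.33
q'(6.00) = 7.33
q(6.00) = 16.00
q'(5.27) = 6.05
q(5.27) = 11.12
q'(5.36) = 6.21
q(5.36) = 11.67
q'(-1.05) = -0.26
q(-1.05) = 0.61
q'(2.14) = 1.18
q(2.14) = 0.15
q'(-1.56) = 0.62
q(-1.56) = 0.55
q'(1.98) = 0.98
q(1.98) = -0.02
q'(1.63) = 0.56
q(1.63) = -0.29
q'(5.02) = 5.62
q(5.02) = 9.66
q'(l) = (4*l^3 + 6*l^2 - 8*l - 8)/((l + 2)*(l + 6)) - (l^4 + 2*l^3 - 4*l^2 - 8*l)/((l + 2)*(l + 6)^2) - (l^4 + 2*l^3 - 4*l^2 - 8*l)/((l + 2)^2*(l + 6))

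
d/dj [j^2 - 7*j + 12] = 2*j - 7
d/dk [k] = 1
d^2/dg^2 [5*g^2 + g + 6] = 10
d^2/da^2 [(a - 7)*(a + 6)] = 2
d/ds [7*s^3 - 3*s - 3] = 21*s^2 - 3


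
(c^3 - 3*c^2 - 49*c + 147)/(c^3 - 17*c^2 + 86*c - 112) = (c^2 + 4*c - 21)/(c^2 - 10*c + 16)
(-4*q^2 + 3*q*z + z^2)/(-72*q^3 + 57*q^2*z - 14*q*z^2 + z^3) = (4*q^2 - 3*q*z - z^2)/(72*q^3 - 57*q^2*z + 14*q*z^2 - z^3)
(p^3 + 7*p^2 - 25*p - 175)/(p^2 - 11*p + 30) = (p^2 + 12*p + 35)/(p - 6)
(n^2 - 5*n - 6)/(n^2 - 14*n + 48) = (n + 1)/(n - 8)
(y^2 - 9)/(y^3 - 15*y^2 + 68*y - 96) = (y + 3)/(y^2 - 12*y + 32)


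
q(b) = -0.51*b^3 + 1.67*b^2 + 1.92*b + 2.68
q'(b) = -1.53*b^2 + 3.34*b + 1.92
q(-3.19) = 30.10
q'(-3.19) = -24.30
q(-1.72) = 6.91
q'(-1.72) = -8.35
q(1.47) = 7.49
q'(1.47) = 3.52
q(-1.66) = 6.43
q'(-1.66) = -7.84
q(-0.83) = 2.53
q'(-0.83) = -1.91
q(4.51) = -1.48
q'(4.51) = -14.14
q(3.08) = 9.53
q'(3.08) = -2.31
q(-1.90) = 8.56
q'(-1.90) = -9.95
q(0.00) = 2.68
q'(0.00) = 1.92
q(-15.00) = 2070.88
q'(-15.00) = -392.43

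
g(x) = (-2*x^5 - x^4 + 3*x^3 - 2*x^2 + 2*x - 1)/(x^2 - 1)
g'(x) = -2*x*(-2*x^5 - x^4 + 3*x^3 - 2*x^2 + 2*x - 1)/(x^2 - 1)^2 + (-10*x^4 - 4*x^3 + 9*x^2 - 4*x + 2)/(x^2 - 1) = (-6*x^6 - 2*x^5 + 13*x^4 + 4*x^3 - 11*x^2 + 6*x - 2)/(x^4 - 2*x^2 + 1)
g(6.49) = -584.97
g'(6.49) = -264.75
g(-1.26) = -15.09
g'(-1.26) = -57.68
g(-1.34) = -11.40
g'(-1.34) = -37.28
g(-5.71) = 330.36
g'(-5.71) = -183.35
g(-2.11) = 6.23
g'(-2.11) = -24.28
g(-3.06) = 40.31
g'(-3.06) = -49.86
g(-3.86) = 92.14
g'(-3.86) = -81.08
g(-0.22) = 1.65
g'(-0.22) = -4.27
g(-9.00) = 1364.61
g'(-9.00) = -467.05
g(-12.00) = 3296.72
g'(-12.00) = -839.03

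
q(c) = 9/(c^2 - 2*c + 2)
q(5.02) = 0.52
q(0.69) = 8.21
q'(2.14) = -3.88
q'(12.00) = -0.01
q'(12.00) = -0.01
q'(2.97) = -1.49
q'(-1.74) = 0.68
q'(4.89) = -0.27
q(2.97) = 1.84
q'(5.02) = -0.25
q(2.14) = 3.91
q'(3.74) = -0.68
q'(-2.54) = 0.35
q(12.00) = 0.07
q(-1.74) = 1.06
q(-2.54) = 0.67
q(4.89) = 0.56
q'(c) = 9*(2 - 2*c)/(c^2 - 2*c + 2)^2 = 18*(1 - c)/(c^2 - 2*c + 2)^2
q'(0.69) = 4.64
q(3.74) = 1.06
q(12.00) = 0.07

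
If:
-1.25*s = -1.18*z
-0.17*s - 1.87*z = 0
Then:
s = 0.00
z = 0.00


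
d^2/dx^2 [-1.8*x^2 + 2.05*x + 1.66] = -3.60000000000000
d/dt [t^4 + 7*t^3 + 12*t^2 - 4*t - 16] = 4*t^3 + 21*t^2 + 24*t - 4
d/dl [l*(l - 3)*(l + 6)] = 3*l^2 + 6*l - 18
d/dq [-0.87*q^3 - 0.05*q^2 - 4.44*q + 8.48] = -2.61*q^2 - 0.1*q - 4.44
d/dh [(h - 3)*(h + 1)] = 2*h - 2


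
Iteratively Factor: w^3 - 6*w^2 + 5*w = (w - 5)*(w^2 - w) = (w - 5)*(w - 1)*(w)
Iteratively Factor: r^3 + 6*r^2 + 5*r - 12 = (r + 4)*(r^2 + 2*r - 3) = (r + 3)*(r + 4)*(r - 1)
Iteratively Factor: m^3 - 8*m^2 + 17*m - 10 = (m - 1)*(m^2 - 7*m + 10) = (m - 5)*(m - 1)*(m - 2)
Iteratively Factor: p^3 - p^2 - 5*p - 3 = (p + 1)*(p^2 - 2*p - 3) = (p - 3)*(p + 1)*(p + 1)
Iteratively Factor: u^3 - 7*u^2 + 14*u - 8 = (u - 2)*(u^2 - 5*u + 4) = (u - 2)*(u - 1)*(u - 4)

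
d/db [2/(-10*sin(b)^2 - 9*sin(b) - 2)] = 2*(20*sin(b) + 9)*cos(b)/(10*sin(b)^2 + 9*sin(b) + 2)^2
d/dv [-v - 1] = -1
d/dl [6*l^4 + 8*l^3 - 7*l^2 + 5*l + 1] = 24*l^3 + 24*l^2 - 14*l + 5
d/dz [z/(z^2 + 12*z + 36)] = (6 - z)/(z^3 + 18*z^2 + 108*z + 216)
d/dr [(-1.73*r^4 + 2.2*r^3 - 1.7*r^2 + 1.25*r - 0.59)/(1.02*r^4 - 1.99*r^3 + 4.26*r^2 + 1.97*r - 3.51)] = (1.1987*r^6 - 11.2716*r^5 - 8.0603*r^4 + 40.3394*r^3 - 35.3623*r^2 + 16.9608*r - 3.2252)/(1.0404*r^8 - 4.0596*r^7 + 12.6505*r^6 - 12.936*r^5 + 3.1466*r^4 + 30.7542*r^3 - 26.0243*r^2 - 13.8294*r + 12.3201)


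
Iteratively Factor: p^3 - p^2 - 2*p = (p + 1)*(p^2 - 2*p) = p*(p + 1)*(p - 2)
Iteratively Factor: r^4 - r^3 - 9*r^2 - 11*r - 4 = (r + 1)*(r^3 - 2*r^2 - 7*r - 4) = (r - 4)*(r + 1)*(r^2 + 2*r + 1) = (r - 4)*(r + 1)^2*(r + 1)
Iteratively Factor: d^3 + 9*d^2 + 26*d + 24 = (d + 4)*(d^2 + 5*d + 6) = (d + 3)*(d + 4)*(d + 2)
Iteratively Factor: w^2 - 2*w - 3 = (w - 3)*(w + 1)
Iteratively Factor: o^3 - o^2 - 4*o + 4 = (o + 2)*(o^2 - 3*o + 2) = (o - 1)*(o + 2)*(o - 2)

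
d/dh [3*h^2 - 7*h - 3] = 6*h - 7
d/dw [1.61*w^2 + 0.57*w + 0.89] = 3.22*w + 0.57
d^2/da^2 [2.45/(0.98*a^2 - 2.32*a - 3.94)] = (4.70596*a^2 - 11.14064*a - 2.45*(1.96*a - 2.32)*(3.92*a - 4.64) - 18.91988)/(-0.98*a^2 + 2.32*a + 3.94)^3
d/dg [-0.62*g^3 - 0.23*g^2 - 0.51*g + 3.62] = -1.86*g^2 - 0.46*g - 0.51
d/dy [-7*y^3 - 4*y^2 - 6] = y*(-21*y - 8)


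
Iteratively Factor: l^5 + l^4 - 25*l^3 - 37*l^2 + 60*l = (l)*(l^4 + l^3 - 25*l^2 - 37*l + 60) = l*(l - 5)*(l^3 + 6*l^2 + 5*l - 12) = l*(l - 5)*(l + 3)*(l^2 + 3*l - 4) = l*(l - 5)*(l + 3)*(l + 4)*(l - 1)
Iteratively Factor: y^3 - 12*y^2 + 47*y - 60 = (y - 4)*(y^2 - 8*y + 15) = (y - 4)*(y - 3)*(y - 5)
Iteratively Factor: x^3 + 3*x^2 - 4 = (x + 2)*(x^2 + x - 2) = (x + 2)^2*(x - 1)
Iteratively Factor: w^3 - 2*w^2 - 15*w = (w)*(w^2 - 2*w - 15) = w*(w + 3)*(w - 5)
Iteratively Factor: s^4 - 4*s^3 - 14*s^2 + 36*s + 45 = (s - 5)*(s^3 + s^2 - 9*s - 9) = (s - 5)*(s + 1)*(s^2 - 9) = (s - 5)*(s + 1)*(s + 3)*(s - 3)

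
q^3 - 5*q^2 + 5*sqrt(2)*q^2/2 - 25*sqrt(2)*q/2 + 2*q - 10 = (q - 5)*(q + sqrt(2)/2)*(q + 2*sqrt(2))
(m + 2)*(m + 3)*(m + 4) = m^3 + 9*m^2 + 26*m + 24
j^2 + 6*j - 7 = (j - 1)*(j + 7)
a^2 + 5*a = a*(a + 5)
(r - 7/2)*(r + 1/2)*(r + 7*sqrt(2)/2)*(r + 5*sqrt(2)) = r^4 - 3*r^3 + 17*sqrt(2)*r^3/2 - 51*sqrt(2)*r^2/2 + 133*r^2/4 - 105*r - 119*sqrt(2)*r/8 - 245/4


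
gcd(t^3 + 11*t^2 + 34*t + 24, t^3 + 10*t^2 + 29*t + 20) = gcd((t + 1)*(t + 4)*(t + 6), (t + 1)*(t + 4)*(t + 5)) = t^2 + 5*t + 4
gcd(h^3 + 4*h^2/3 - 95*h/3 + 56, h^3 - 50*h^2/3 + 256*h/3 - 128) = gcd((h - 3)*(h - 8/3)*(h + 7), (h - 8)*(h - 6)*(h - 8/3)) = h - 8/3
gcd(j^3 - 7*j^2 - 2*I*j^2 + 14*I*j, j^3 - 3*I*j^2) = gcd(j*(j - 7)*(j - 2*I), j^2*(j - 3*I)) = j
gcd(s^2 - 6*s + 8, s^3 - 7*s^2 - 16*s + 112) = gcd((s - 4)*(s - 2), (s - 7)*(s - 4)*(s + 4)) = s - 4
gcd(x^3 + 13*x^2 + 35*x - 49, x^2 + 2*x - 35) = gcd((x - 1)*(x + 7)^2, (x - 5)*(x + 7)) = x + 7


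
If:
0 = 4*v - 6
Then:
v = 3/2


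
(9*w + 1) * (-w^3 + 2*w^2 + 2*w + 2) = -9*w^4 + 17*w^3 + 20*w^2 + 20*w + 2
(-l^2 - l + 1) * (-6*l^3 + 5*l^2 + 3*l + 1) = 6*l^5 + l^4 - 14*l^3 + l^2 + 2*l + 1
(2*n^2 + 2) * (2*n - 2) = 4*n^3 - 4*n^2 + 4*n - 4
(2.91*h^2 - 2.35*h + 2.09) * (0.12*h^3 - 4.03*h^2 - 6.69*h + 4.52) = 0.3492*h^5 - 12.0093*h^4 - 9.7466*h^3 + 20.452*h^2 - 24.6041*h + 9.4468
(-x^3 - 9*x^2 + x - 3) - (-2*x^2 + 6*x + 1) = -x^3 - 7*x^2 - 5*x - 4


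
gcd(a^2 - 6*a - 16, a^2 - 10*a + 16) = a - 8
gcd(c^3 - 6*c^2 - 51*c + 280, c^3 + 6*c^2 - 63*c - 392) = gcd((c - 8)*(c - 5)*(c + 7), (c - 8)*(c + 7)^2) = c^2 - c - 56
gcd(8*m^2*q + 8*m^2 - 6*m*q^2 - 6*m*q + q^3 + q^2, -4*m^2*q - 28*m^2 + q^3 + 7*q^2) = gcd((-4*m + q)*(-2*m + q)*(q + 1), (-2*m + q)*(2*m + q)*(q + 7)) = -2*m + q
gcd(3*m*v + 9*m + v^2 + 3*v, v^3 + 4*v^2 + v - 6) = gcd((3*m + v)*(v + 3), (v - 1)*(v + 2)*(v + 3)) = v + 3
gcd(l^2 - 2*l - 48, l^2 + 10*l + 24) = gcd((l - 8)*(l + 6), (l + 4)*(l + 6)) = l + 6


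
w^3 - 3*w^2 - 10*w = w*(w - 5)*(w + 2)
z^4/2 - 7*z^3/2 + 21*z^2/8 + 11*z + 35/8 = (z/2 + 1/4)*(z - 5)*(z - 7/2)*(z + 1)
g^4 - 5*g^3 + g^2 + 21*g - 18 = (g - 3)^2*(g - 1)*(g + 2)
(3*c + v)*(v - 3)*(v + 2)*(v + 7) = 3*c*v^3 + 18*c*v^2 - 39*c*v - 126*c + v^4 + 6*v^3 - 13*v^2 - 42*v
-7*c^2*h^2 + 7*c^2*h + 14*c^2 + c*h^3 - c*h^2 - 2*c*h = (-7*c + h)*(h - 2)*(c*h + c)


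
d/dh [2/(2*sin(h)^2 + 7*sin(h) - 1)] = -2*(4*sin(h) + 7)*cos(h)/(7*sin(h) - cos(2*h))^2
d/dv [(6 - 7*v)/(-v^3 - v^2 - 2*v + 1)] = (7*v^3 + 7*v^2 + 14*v - (7*v - 6)*(3*v^2 + 2*v + 2) - 7)/(v^3 + v^2 + 2*v - 1)^2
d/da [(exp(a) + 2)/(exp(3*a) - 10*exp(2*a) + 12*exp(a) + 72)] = -2*exp(a)/(exp(3*a) - 18*exp(2*a) + 108*exp(a) - 216)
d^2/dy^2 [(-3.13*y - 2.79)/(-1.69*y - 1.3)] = (2.183818 - 3.5527136788005e-15*y)/(1.69*y + 1.3)^3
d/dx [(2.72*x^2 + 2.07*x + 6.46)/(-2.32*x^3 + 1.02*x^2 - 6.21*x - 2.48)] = (6.3104*x^4 + 9.6048*x^3 + 25.959*x^2 - 26.6696*x + 34.983)/(5.3824*x^6 - 4.7328*x^5 + 29.8548*x^4 - 1.1612*x^3 + 33.5049*x^2 + 30.8016*x + 6.1504)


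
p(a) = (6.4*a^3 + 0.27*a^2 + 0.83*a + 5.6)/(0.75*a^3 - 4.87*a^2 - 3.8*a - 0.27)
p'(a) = (-2.25*a^2 + 9.74*a + 3.8)*(6.4*a^3 + 0.27*a^2 + 0.83*a + 5.6)/(0.75*a^3 - 4.87*a^2 - 3.8*a - 0.27)^2 + (19.2*a^2 + 0.54*a + 0.83)/(0.75*a^3 - 4.87*a^2 - 3.8*a - 0.27) = (1.77635683940025e-15*a^5 - 31.3705*a^4 - 49.885*a^3 - 14.7679*a^2 + 54.3982*a + 21.0559)/(0.5625*a^6 - 7.305*a^5 + 18.0169*a^4 + 36.607*a^3 + 17.0698*a^2 + 2.052*a + 0.0729)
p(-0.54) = 17.32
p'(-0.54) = -125.12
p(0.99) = -1.60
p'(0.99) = -0.28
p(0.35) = -2.86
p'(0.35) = 7.62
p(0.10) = -8.16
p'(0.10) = 53.98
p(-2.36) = 2.79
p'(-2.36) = -0.63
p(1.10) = -1.64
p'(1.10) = -0.56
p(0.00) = -20.74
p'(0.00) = 288.83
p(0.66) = -1.73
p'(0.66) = 1.38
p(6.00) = -38.55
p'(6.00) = -38.98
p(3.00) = -5.20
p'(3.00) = -3.09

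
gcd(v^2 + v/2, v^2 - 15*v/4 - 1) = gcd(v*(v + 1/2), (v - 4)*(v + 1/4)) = 1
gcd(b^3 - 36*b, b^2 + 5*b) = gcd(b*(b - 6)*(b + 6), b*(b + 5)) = b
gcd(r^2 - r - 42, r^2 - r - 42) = r^2 - r - 42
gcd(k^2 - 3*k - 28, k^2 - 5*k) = 1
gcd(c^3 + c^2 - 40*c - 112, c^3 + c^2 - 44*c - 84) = c - 7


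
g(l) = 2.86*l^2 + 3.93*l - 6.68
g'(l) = 5.72*l + 3.93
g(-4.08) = 24.89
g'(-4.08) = -19.41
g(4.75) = 76.52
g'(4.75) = 31.10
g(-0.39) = -7.78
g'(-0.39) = 1.70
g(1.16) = 1.73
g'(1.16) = 10.57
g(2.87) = 28.16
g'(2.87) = 20.35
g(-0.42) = -7.83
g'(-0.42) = 1.53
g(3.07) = 32.34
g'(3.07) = 21.49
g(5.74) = 110.11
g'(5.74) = 36.76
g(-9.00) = 189.61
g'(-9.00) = -47.55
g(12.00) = 452.32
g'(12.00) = 72.57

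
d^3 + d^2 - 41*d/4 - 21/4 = (d - 3)*(d + 1/2)*(d + 7/2)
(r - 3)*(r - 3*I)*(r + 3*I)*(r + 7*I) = r^4 - 3*r^3 + 7*I*r^3 + 9*r^2 - 21*I*r^2 - 27*r + 63*I*r - 189*I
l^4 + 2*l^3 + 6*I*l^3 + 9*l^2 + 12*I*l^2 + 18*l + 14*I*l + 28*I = (l + 2)*(l - 2*I)*(l + I)*(l + 7*I)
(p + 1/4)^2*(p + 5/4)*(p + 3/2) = p^4 + 13*p^3/4 + 53*p^2/16 + 71*p/64 + 15/128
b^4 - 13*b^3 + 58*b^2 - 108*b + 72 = (b - 6)*(b - 3)*(b - 2)^2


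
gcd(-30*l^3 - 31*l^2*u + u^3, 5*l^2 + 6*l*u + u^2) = 5*l^2 + 6*l*u + u^2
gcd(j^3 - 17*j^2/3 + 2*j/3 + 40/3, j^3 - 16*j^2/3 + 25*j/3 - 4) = 1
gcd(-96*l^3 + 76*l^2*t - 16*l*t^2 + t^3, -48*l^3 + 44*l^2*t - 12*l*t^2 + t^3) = 12*l^2 - 8*l*t + t^2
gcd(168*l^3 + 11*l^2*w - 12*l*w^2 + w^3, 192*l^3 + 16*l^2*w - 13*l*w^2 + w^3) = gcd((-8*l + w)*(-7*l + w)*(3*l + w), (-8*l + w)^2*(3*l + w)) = -24*l^2 - 5*l*w + w^2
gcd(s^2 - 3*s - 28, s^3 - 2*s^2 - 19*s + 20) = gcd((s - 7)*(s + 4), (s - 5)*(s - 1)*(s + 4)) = s + 4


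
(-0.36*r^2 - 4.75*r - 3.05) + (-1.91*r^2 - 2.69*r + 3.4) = -2.27*r^2 - 7.44*r + 0.35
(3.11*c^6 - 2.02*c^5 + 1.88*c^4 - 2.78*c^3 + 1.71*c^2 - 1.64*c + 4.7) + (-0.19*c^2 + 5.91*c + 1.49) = 3.11*c^6 - 2.02*c^5 + 1.88*c^4 - 2.78*c^3 + 1.52*c^2 + 4.27*c + 6.19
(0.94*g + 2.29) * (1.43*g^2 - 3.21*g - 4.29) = 1.3442*g^3 + 0.2573*g^2 - 11.3835*g - 9.8241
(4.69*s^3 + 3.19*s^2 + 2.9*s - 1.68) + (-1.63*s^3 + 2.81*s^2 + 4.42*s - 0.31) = 3.06*s^3 + 6.0*s^2 + 7.32*s - 1.99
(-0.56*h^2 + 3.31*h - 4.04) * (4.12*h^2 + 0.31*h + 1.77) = -2.3072*h^4 + 13.4636*h^3 - 16.6099*h^2 + 4.6063*h - 7.1508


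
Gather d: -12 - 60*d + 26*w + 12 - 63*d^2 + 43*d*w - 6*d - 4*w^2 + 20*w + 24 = -63*d^2 + d*(43*w - 66) - 4*w^2 + 46*w + 24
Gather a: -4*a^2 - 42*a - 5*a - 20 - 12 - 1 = -4*a^2 - 47*a - 33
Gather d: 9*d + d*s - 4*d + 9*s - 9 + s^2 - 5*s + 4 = d*(s + 5) + s^2 + 4*s - 5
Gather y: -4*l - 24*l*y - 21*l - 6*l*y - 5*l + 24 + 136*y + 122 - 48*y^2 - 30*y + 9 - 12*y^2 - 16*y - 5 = -30*l - 60*y^2 + y*(90 - 30*l) + 150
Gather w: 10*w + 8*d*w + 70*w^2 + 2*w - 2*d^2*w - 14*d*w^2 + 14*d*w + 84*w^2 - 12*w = w^2*(154 - 14*d) + w*(-2*d^2 + 22*d)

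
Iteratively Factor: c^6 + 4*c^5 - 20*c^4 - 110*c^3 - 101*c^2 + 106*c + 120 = (c - 1)*(c^5 + 5*c^4 - 15*c^3 - 125*c^2 - 226*c - 120) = (c - 1)*(c + 3)*(c^4 + 2*c^3 - 21*c^2 - 62*c - 40) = (c - 5)*(c - 1)*(c + 3)*(c^3 + 7*c^2 + 14*c + 8) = (c - 5)*(c - 1)*(c + 3)*(c + 4)*(c^2 + 3*c + 2) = (c - 5)*(c - 1)*(c + 2)*(c + 3)*(c + 4)*(c + 1)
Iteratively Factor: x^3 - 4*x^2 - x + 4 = (x + 1)*(x^2 - 5*x + 4) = (x - 4)*(x + 1)*(x - 1)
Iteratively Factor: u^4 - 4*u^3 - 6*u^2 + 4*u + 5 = (u - 5)*(u^3 + u^2 - u - 1) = (u - 5)*(u + 1)*(u^2 - 1) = (u - 5)*(u - 1)*(u + 1)*(u + 1)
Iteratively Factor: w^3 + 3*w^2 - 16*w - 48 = (w + 3)*(w^2 - 16) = (w - 4)*(w + 3)*(w + 4)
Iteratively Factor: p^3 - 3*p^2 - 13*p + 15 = (p + 3)*(p^2 - 6*p + 5) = (p - 1)*(p + 3)*(p - 5)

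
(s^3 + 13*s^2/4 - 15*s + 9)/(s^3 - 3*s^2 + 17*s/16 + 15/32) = 8*(s^2 + 4*s - 12)/(8*s^2 - 18*s - 5)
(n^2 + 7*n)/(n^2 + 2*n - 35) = n/(n - 5)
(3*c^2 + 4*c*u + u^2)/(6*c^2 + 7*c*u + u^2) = (3*c + u)/(6*c + u)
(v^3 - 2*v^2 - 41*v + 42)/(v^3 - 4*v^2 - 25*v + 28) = (v + 6)/(v + 4)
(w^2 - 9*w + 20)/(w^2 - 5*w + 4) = (w - 5)/(w - 1)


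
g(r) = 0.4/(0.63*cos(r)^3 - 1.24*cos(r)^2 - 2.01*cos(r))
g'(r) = 0.4*(1.89*sin(r)*cos(r)^2 - 2.48*sin(r)*cos(r) - 2.01*sin(r))/(0.63*cos(r)^3 - 1.24*cos(r)^2 - 2.01*cos(r))^2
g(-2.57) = 0.91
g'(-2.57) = -1.59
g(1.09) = -0.35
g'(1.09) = -0.76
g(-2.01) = 0.69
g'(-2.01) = 0.66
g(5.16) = -0.38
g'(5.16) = 0.89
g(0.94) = -0.27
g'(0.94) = -0.41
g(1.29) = -0.63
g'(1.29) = -2.40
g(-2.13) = 0.64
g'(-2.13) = 0.14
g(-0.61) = -0.19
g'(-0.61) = 0.14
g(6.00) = -0.16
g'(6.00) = 0.05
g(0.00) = -0.15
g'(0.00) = 0.00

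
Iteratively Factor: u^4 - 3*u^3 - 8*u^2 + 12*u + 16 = (u - 2)*(u^3 - u^2 - 10*u - 8) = (u - 2)*(u + 1)*(u^2 - 2*u - 8) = (u - 2)*(u + 1)*(u + 2)*(u - 4)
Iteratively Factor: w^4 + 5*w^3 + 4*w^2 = (w)*(w^3 + 5*w^2 + 4*w) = w*(w + 1)*(w^2 + 4*w) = w*(w + 1)*(w + 4)*(w)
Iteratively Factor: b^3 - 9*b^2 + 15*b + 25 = (b - 5)*(b^2 - 4*b - 5) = (b - 5)*(b + 1)*(b - 5)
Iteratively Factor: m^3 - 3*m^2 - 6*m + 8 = (m + 2)*(m^2 - 5*m + 4) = (m - 1)*(m + 2)*(m - 4)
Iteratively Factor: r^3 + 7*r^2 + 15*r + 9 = (r + 3)*(r^2 + 4*r + 3) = (r + 3)^2*(r + 1)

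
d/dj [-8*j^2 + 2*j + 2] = 2 - 16*j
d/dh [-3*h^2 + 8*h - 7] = 8 - 6*h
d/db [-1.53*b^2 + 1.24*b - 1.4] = 1.24 - 3.06*b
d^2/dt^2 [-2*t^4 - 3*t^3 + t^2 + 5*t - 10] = -24*t^2 - 18*t + 2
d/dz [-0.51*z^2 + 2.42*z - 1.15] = 2.42 - 1.02*z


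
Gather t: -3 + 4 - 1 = 0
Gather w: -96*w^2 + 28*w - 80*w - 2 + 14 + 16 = -96*w^2 - 52*w + 28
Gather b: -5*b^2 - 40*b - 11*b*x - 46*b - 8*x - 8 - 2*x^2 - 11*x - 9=-5*b^2 + b*(-11*x - 86) - 2*x^2 - 19*x - 17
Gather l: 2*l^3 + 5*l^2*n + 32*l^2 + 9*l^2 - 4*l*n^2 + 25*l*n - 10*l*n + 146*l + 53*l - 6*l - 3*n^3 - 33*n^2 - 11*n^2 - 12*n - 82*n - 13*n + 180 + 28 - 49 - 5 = 2*l^3 + l^2*(5*n + 41) + l*(-4*n^2 + 15*n + 193) - 3*n^3 - 44*n^2 - 107*n + 154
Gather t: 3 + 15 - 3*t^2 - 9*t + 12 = -3*t^2 - 9*t + 30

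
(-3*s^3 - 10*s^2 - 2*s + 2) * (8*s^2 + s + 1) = -24*s^5 - 83*s^4 - 29*s^3 + 4*s^2 + 2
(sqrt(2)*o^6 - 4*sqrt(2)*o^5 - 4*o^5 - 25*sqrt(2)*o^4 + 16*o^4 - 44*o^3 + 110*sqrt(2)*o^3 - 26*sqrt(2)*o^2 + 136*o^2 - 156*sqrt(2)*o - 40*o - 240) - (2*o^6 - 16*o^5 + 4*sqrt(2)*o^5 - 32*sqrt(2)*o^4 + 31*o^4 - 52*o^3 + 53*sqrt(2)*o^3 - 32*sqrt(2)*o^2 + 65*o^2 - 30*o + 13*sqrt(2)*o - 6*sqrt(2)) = -2*o^6 + sqrt(2)*o^6 - 8*sqrt(2)*o^5 + 12*o^5 - 15*o^4 + 7*sqrt(2)*o^4 + 8*o^3 + 57*sqrt(2)*o^3 + 6*sqrt(2)*o^2 + 71*o^2 - 169*sqrt(2)*o - 10*o - 240 + 6*sqrt(2)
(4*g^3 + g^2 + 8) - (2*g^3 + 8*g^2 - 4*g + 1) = 2*g^3 - 7*g^2 + 4*g + 7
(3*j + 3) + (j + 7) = 4*j + 10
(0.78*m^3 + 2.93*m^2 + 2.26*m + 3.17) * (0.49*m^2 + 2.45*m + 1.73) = 0.3822*m^5 + 3.3467*m^4 + 9.6353*m^3 + 12.1592*m^2 + 11.6763*m + 5.4841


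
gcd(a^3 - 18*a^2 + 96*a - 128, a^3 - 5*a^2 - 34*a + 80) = a^2 - 10*a + 16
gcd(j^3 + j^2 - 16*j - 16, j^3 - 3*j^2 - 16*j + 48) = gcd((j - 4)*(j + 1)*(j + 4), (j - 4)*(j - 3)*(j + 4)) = j^2 - 16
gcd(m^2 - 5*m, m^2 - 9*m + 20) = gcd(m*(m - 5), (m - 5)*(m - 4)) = m - 5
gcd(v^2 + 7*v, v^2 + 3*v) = v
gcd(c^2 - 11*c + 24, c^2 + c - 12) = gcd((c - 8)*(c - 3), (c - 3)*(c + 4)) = c - 3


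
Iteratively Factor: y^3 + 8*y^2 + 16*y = (y)*(y^2 + 8*y + 16) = y*(y + 4)*(y + 4)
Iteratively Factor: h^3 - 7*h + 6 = (h - 2)*(h^2 + 2*h - 3) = (h - 2)*(h + 3)*(h - 1)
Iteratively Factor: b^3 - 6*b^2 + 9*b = (b - 3)*(b^2 - 3*b) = (b - 3)^2*(b)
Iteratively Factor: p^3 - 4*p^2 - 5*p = (p)*(p^2 - 4*p - 5) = p*(p - 5)*(p + 1)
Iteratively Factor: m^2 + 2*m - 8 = (m + 4)*(m - 2)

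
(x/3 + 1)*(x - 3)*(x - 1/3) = x^3/3 - x^2/9 - 3*x + 1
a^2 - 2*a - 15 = (a - 5)*(a + 3)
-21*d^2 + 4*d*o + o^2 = (-3*d + o)*(7*d + o)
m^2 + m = m*(m + 1)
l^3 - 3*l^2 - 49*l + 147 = (l - 7)*(l - 3)*(l + 7)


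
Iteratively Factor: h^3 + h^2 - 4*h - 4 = (h + 1)*(h^2 - 4) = (h - 2)*(h + 1)*(h + 2)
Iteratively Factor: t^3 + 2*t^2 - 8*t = (t - 2)*(t^2 + 4*t) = (t - 2)*(t + 4)*(t)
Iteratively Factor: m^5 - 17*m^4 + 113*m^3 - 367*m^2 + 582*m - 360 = (m - 2)*(m^4 - 15*m^3 + 83*m^2 - 201*m + 180) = (m - 5)*(m - 2)*(m^3 - 10*m^2 + 33*m - 36) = (m - 5)*(m - 3)*(m - 2)*(m^2 - 7*m + 12) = (m - 5)*(m - 3)^2*(m - 2)*(m - 4)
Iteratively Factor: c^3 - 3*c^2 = (c)*(c^2 - 3*c) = c*(c - 3)*(c)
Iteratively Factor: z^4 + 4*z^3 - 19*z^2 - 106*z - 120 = (z + 3)*(z^3 + z^2 - 22*z - 40) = (z - 5)*(z + 3)*(z^2 + 6*z + 8) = (z - 5)*(z + 2)*(z + 3)*(z + 4)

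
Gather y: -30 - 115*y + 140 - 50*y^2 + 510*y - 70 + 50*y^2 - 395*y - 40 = 0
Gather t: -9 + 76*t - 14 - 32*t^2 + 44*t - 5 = -32*t^2 + 120*t - 28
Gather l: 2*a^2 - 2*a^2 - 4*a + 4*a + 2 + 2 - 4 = 0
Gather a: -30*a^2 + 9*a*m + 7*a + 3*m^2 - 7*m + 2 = -30*a^2 + a*(9*m + 7) + 3*m^2 - 7*m + 2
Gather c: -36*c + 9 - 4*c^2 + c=-4*c^2 - 35*c + 9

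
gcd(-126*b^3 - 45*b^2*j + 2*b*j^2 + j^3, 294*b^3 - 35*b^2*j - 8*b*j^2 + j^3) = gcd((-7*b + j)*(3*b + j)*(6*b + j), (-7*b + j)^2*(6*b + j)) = 42*b^2 + b*j - j^2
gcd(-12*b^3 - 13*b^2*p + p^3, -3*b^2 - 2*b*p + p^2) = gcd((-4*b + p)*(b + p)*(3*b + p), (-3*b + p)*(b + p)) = b + p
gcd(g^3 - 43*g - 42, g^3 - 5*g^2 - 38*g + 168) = g^2 - g - 42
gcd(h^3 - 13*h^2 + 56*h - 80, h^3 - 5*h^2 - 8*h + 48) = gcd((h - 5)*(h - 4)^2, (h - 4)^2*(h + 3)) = h^2 - 8*h + 16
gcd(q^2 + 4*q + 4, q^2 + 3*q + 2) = q + 2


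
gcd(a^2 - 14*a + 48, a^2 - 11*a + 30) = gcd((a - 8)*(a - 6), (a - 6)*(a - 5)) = a - 6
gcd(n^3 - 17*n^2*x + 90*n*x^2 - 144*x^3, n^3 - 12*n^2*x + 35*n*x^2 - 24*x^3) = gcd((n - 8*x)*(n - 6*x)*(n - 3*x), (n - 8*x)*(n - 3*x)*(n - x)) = n^2 - 11*n*x + 24*x^2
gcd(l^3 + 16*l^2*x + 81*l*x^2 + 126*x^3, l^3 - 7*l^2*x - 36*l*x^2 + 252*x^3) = l + 6*x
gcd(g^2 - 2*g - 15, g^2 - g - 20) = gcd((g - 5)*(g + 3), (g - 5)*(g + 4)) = g - 5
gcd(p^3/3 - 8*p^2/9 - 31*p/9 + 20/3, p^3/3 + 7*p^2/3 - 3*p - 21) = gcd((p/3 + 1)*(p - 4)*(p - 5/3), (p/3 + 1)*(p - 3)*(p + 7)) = p + 3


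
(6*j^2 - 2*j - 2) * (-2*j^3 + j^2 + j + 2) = -12*j^5 + 10*j^4 + 8*j^3 + 8*j^2 - 6*j - 4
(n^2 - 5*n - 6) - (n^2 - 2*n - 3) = -3*n - 3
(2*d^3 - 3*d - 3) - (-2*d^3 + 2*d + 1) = 4*d^3 - 5*d - 4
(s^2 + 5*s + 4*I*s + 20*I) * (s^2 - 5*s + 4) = s^4 + 4*I*s^3 - 21*s^2 + 20*s - 84*I*s + 80*I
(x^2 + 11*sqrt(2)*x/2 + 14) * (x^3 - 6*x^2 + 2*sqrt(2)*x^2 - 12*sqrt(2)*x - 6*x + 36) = x^5 - 6*x^4 + 15*sqrt(2)*x^4/2 - 45*sqrt(2)*x^3 + 30*x^3 - 180*x^2 - 5*sqrt(2)*x^2 - 84*x + 30*sqrt(2)*x + 504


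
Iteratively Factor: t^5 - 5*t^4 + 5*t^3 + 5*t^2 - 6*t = (t)*(t^4 - 5*t^3 + 5*t^2 + 5*t - 6) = t*(t + 1)*(t^3 - 6*t^2 + 11*t - 6) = t*(t - 3)*(t + 1)*(t^2 - 3*t + 2) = t*(t - 3)*(t - 2)*(t + 1)*(t - 1)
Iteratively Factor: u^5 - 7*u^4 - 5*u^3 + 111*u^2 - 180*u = (u - 5)*(u^4 - 2*u^3 - 15*u^2 + 36*u) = (u - 5)*(u - 3)*(u^3 + u^2 - 12*u) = (u - 5)*(u - 3)^2*(u^2 + 4*u) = (u - 5)*(u - 3)^2*(u + 4)*(u)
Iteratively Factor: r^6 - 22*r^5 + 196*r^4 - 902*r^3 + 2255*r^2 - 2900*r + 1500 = (r - 5)*(r^5 - 17*r^4 + 111*r^3 - 347*r^2 + 520*r - 300) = (r - 5)*(r - 3)*(r^4 - 14*r^3 + 69*r^2 - 140*r + 100) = (r - 5)*(r - 3)*(r - 2)*(r^3 - 12*r^2 + 45*r - 50) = (r - 5)*(r - 3)*(r - 2)^2*(r^2 - 10*r + 25) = (r - 5)^2*(r - 3)*(r - 2)^2*(r - 5)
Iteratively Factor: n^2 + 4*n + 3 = (n + 1)*(n + 3)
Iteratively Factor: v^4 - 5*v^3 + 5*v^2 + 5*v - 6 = (v + 1)*(v^3 - 6*v^2 + 11*v - 6) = (v - 1)*(v + 1)*(v^2 - 5*v + 6) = (v - 2)*(v - 1)*(v + 1)*(v - 3)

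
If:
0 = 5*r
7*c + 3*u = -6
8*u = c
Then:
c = -48/59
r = 0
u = -6/59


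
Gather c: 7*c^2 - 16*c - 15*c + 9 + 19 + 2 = 7*c^2 - 31*c + 30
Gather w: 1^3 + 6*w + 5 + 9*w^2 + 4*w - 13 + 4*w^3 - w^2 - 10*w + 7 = 4*w^3 + 8*w^2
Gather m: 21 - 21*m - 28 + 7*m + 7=-14*m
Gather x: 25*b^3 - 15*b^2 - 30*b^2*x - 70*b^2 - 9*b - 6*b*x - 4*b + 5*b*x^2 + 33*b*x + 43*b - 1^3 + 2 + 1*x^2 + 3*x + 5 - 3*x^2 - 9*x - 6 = 25*b^3 - 85*b^2 + 30*b + x^2*(5*b - 2) + x*(-30*b^2 + 27*b - 6)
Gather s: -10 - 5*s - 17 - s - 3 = -6*s - 30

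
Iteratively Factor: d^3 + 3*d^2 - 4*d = (d - 1)*(d^2 + 4*d) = d*(d - 1)*(d + 4)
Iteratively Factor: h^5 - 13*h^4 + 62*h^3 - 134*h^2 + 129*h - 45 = (h - 3)*(h^4 - 10*h^3 + 32*h^2 - 38*h + 15) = (h - 3)*(h - 1)*(h^3 - 9*h^2 + 23*h - 15) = (h - 3)*(h - 1)^2*(h^2 - 8*h + 15) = (h - 3)^2*(h - 1)^2*(h - 5)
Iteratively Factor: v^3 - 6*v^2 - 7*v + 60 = (v - 4)*(v^2 - 2*v - 15) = (v - 4)*(v + 3)*(v - 5)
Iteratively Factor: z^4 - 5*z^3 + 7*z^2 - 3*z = (z - 1)*(z^3 - 4*z^2 + 3*z) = (z - 1)^2*(z^2 - 3*z) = (z - 3)*(z - 1)^2*(z)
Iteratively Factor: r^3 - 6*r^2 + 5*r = (r - 5)*(r^2 - r) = r*(r - 5)*(r - 1)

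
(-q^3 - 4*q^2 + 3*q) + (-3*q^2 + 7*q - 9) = -q^3 - 7*q^2 + 10*q - 9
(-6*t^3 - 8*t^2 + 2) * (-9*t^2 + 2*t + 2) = 54*t^5 + 60*t^4 - 28*t^3 - 34*t^2 + 4*t + 4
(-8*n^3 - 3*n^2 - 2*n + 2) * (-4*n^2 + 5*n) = 32*n^5 - 28*n^4 - 7*n^3 - 18*n^2 + 10*n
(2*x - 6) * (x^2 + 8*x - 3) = 2*x^3 + 10*x^2 - 54*x + 18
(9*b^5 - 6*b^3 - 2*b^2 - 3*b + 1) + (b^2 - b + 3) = 9*b^5 - 6*b^3 - b^2 - 4*b + 4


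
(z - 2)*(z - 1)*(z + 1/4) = z^3 - 11*z^2/4 + 5*z/4 + 1/2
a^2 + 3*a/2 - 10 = (a - 5/2)*(a + 4)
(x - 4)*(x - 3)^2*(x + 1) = x^4 - 9*x^3 + 23*x^2 - 3*x - 36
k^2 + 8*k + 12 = (k + 2)*(k + 6)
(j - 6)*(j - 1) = j^2 - 7*j + 6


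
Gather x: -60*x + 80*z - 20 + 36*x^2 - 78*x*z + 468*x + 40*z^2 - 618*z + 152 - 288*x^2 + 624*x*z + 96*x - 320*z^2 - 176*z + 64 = -252*x^2 + x*(546*z + 504) - 280*z^2 - 714*z + 196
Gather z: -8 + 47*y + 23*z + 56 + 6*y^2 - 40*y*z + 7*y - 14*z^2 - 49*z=6*y^2 + 54*y - 14*z^2 + z*(-40*y - 26) + 48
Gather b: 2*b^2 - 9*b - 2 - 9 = 2*b^2 - 9*b - 11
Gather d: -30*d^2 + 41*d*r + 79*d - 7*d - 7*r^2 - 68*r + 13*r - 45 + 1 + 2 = -30*d^2 + d*(41*r + 72) - 7*r^2 - 55*r - 42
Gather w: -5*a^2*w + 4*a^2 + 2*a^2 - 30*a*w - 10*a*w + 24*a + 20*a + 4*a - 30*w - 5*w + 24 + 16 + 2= 6*a^2 + 48*a + w*(-5*a^2 - 40*a - 35) + 42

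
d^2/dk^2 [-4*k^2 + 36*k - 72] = -8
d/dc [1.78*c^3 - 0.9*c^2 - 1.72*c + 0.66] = 5.34*c^2 - 1.8*c - 1.72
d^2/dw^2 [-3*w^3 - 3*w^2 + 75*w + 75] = -18*w - 6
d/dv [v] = 1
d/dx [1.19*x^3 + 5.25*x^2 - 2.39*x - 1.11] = 3.57*x^2 + 10.5*x - 2.39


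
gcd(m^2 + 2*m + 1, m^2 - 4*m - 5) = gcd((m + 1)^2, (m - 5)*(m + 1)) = m + 1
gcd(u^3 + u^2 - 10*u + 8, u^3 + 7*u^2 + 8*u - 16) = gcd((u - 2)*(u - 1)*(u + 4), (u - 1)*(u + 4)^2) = u^2 + 3*u - 4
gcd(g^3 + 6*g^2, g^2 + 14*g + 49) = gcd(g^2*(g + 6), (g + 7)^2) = 1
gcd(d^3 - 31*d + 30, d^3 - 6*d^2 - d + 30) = d - 5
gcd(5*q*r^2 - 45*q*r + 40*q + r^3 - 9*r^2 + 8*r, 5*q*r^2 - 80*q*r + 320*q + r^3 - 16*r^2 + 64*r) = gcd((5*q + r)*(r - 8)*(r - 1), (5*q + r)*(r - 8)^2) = 5*q*r - 40*q + r^2 - 8*r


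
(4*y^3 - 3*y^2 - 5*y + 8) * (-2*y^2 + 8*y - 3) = -8*y^5 + 38*y^4 - 26*y^3 - 47*y^2 + 79*y - 24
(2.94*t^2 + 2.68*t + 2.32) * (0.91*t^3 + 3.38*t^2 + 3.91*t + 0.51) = 2.6754*t^5 + 12.376*t^4 + 22.665*t^3 + 19.8198*t^2 + 10.438*t + 1.1832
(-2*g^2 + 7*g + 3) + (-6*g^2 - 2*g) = -8*g^2 + 5*g + 3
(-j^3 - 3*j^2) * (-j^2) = j^5 + 3*j^4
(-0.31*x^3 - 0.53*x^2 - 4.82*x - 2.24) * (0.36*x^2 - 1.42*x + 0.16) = -0.1116*x^5 + 0.2494*x^4 - 1.0322*x^3 + 5.9532*x^2 + 2.4096*x - 0.3584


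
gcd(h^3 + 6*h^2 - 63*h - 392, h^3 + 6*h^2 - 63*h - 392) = h^3 + 6*h^2 - 63*h - 392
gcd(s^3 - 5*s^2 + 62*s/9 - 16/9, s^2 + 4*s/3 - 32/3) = s - 8/3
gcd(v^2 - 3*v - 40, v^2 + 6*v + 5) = v + 5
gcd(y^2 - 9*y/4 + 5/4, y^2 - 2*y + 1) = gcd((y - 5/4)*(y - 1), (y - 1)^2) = y - 1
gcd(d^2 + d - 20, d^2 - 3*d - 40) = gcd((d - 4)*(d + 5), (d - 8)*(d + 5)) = d + 5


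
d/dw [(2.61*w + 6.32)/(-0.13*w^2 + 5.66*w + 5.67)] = (0.3393*w^2 + 1.6432*w - 20.9725)/(0.0169*w^4 - 1.4716*w^3 + 30.5614*w^2 + 64.1844*w + 32.1489)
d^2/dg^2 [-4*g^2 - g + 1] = -8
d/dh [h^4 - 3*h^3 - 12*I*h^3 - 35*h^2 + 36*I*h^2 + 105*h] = 4*h^3 + h^2*(-9 - 36*I) + h*(-70 + 72*I) + 105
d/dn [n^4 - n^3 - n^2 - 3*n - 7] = 4*n^3 - 3*n^2 - 2*n - 3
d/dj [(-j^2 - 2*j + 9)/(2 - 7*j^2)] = 2*(-7*j^2 + 61*j - 2)/(49*j^4 - 28*j^2 + 4)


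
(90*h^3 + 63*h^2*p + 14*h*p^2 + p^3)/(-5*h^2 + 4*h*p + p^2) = (18*h^2 + 9*h*p + p^2)/(-h + p)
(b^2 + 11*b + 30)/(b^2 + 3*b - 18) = (b + 5)/(b - 3)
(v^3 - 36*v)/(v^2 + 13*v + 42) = v*(v - 6)/(v + 7)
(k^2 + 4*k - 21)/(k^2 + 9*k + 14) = (k - 3)/(k + 2)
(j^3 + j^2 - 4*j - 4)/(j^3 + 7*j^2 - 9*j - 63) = (j^3 + j^2 - 4*j - 4)/(j^3 + 7*j^2 - 9*j - 63)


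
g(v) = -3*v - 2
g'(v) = -3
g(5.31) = -17.93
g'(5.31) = -3.00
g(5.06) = -17.18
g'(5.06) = -3.00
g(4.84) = -16.52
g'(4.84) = -3.00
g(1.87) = -7.61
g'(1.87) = -3.00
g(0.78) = -4.34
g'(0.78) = -3.00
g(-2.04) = 4.12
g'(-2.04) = -3.00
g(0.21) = -2.63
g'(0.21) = -3.00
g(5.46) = -18.38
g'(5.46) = -3.00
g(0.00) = -2.00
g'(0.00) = -3.00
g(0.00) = -2.00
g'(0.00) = -3.00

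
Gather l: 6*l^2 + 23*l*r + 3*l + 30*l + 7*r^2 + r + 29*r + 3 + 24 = 6*l^2 + l*(23*r + 33) + 7*r^2 + 30*r + 27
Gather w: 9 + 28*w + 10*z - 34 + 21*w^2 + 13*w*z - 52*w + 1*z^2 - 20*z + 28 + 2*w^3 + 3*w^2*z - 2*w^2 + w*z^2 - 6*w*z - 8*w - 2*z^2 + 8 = 2*w^3 + w^2*(3*z + 19) + w*(z^2 + 7*z - 32) - z^2 - 10*z + 11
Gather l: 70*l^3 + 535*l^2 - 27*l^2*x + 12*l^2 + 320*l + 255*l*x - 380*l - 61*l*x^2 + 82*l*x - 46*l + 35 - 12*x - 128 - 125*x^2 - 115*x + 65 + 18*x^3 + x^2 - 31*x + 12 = 70*l^3 + l^2*(547 - 27*x) + l*(-61*x^2 + 337*x - 106) + 18*x^3 - 124*x^2 - 158*x - 16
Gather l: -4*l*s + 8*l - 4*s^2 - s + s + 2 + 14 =l*(8 - 4*s) - 4*s^2 + 16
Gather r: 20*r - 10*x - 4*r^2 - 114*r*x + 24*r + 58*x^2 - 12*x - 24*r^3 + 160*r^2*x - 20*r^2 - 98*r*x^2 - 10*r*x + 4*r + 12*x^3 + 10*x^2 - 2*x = -24*r^3 + r^2*(160*x - 24) + r*(-98*x^2 - 124*x + 48) + 12*x^3 + 68*x^2 - 24*x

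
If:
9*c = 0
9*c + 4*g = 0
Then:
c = 0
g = 0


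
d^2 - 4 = (d - 2)*(d + 2)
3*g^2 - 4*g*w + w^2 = (-3*g + w)*(-g + w)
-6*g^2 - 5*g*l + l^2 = (-6*g + l)*(g + l)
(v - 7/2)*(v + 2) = v^2 - 3*v/2 - 7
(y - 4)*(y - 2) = y^2 - 6*y + 8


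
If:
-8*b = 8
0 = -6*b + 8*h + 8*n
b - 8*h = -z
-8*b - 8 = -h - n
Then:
No Solution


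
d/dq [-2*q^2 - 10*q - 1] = -4*q - 10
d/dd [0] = 0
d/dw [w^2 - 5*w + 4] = 2*w - 5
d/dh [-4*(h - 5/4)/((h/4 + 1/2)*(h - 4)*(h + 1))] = 4*(8*h^3 - 19*h^2 + 10*h + 82)/(h^6 - 2*h^5 - 19*h^4 + 4*h^3 + 116*h^2 + 160*h + 64)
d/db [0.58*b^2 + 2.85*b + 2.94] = 1.16*b + 2.85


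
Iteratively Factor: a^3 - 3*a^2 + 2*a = (a - 2)*(a^2 - a) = a*(a - 2)*(a - 1)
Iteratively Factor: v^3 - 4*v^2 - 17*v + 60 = (v - 3)*(v^2 - v - 20) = (v - 5)*(v - 3)*(v + 4)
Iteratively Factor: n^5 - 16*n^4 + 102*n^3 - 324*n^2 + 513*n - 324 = (n - 3)*(n^4 - 13*n^3 + 63*n^2 - 135*n + 108) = (n - 3)^2*(n^3 - 10*n^2 + 33*n - 36) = (n - 3)^3*(n^2 - 7*n + 12) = (n - 3)^4*(n - 4)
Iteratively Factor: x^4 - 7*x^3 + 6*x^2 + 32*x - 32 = (x - 1)*(x^3 - 6*x^2 + 32) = (x - 1)*(x + 2)*(x^2 - 8*x + 16) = (x - 4)*(x - 1)*(x + 2)*(x - 4)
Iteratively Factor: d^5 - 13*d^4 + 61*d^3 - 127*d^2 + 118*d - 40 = (d - 4)*(d^4 - 9*d^3 + 25*d^2 - 27*d + 10) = (d - 4)*(d - 1)*(d^3 - 8*d^2 + 17*d - 10) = (d - 5)*(d - 4)*(d - 1)*(d^2 - 3*d + 2) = (d - 5)*(d - 4)*(d - 2)*(d - 1)*(d - 1)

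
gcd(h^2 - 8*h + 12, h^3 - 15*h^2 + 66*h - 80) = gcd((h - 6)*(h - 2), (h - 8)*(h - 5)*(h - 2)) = h - 2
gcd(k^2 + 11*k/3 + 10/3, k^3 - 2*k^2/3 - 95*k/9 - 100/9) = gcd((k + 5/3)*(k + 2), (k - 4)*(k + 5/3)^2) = k + 5/3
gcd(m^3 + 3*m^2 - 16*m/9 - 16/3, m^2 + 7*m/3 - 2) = m + 3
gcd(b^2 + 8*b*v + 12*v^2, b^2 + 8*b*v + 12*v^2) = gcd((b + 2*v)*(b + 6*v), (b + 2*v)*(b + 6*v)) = b^2 + 8*b*v + 12*v^2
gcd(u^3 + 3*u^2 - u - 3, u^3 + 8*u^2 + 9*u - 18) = u^2 + 2*u - 3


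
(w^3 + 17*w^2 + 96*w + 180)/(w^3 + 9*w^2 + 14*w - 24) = (w^2 + 11*w + 30)/(w^2 + 3*w - 4)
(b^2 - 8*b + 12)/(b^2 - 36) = (b - 2)/(b + 6)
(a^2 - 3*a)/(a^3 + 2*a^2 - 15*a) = 1/(a + 5)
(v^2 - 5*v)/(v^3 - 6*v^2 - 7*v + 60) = v/(v^2 - v - 12)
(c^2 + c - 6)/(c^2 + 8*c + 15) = (c - 2)/(c + 5)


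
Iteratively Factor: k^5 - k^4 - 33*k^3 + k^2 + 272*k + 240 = (k + 3)*(k^4 - 4*k^3 - 21*k^2 + 64*k + 80) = (k - 4)*(k + 3)*(k^3 - 21*k - 20) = (k - 4)*(k + 3)*(k + 4)*(k^2 - 4*k - 5) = (k - 4)*(k + 1)*(k + 3)*(k + 4)*(k - 5)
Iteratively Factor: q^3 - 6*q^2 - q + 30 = (q + 2)*(q^2 - 8*q + 15) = (q - 3)*(q + 2)*(q - 5)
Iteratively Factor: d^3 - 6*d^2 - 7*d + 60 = (d - 4)*(d^2 - 2*d - 15) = (d - 4)*(d + 3)*(d - 5)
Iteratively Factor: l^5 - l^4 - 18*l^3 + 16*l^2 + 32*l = (l - 2)*(l^4 + l^3 - 16*l^2 - 16*l) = (l - 4)*(l - 2)*(l^3 + 5*l^2 + 4*l) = (l - 4)*(l - 2)*(l + 1)*(l^2 + 4*l) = (l - 4)*(l - 2)*(l + 1)*(l + 4)*(l)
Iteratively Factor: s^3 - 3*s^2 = (s)*(s^2 - 3*s) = s*(s - 3)*(s)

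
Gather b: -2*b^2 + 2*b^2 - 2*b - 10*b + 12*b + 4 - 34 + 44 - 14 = 0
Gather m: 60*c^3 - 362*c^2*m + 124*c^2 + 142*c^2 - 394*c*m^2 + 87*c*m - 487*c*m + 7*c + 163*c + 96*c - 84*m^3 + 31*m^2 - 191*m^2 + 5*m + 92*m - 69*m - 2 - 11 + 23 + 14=60*c^3 + 266*c^2 + 266*c - 84*m^3 + m^2*(-394*c - 160) + m*(-362*c^2 - 400*c + 28) + 24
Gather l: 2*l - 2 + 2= 2*l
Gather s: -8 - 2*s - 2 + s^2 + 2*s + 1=s^2 - 9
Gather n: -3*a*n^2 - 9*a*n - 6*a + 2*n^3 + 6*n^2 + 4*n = -6*a + 2*n^3 + n^2*(6 - 3*a) + n*(4 - 9*a)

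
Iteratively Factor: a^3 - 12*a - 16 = (a + 2)*(a^2 - 2*a - 8) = (a - 4)*(a + 2)*(a + 2)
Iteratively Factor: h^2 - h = (h - 1)*(h)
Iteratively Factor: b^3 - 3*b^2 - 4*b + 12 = (b - 2)*(b^2 - b - 6) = (b - 3)*(b - 2)*(b + 2)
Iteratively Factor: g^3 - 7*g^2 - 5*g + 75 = (g + 3)*(g^2 - 10*g + 25) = (g - 5)*(g + 3)*(g - 5)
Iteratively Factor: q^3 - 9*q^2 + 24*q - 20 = (q - 2)*(q^2 - 7*q + 10) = (q - 2)^2*(q - 5)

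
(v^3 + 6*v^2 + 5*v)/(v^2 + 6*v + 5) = v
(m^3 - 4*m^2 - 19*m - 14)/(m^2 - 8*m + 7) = (m^2 + 3*m + 2)/(m - 1)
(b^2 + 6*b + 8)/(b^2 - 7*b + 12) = (b^2 + 6*b + 8)/(b^2 - 7*b + 12)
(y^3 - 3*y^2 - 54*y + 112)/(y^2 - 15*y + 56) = (y^2 + 5*y - 14)/(y - 7)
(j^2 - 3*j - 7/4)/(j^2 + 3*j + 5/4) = (2*j - 7)/(2*j + 5)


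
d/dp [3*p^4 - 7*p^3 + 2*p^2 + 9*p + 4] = 12*p^3 - 21*p^2 + 4*p + 9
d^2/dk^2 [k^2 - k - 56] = 2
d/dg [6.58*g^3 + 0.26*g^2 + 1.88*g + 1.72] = 19.74*g^2 + 0.52*g + 1.88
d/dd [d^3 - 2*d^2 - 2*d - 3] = 3*d^2 - 4*d - 2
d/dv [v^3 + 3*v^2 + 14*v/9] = 3*v^2 + 6*v + 14/9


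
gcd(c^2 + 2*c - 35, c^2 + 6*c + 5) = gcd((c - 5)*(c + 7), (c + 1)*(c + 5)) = 1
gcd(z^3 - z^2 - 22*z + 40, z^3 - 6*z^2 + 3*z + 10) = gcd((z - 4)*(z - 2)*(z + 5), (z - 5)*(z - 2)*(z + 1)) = z - 2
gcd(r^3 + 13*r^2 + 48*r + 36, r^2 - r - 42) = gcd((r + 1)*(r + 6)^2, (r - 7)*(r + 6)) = r + 6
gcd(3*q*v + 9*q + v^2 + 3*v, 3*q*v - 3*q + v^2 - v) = 3*q + v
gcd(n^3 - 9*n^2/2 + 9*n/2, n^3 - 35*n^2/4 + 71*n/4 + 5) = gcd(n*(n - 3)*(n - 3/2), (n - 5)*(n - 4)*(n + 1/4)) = 1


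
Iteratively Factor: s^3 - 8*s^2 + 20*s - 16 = (s - 4)*(s^2 - 4*s + 4) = (s - 4)*(s - 2)*(s - 2)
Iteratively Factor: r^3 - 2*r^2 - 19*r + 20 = (r - 1)*(r^2 - r - 20) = (r - 1)*(r + 4)*(r - 5)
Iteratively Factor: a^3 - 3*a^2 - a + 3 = (a - 3)*(a^2 - 1) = (a - 3)*(a + 1)*(a - 1)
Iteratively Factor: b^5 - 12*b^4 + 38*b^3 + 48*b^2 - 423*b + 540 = (b - 5)*(b^4 - 7*b^3 + 3*b^2 + 63*b - 108) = (b - 5)*(b + 3)*(b^3 - 10*b^2 + 33*b - 36) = (b - 5)*(b - 4)*(b + 3)*(b^2 - 6*b + 9) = (b - 5)*(b - 4)*(b - 3)*(b + 3)*(b - 3)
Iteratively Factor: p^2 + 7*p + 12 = (p + 3)*(p + 4)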